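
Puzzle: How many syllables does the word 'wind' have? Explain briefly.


Break 'wind' into syllables: wind -> wind = 1 syllable

1 syllable


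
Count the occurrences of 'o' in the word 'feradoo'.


Letter 'o' in 'feradoo': found at position(s) 6, 7 = 2 occurrence(s).

2


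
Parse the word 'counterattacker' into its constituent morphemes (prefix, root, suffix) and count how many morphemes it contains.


Step 1: Identify prefix: 'counter' (meaning: against)
Step 2: Identify root: 'attack'
Step 3: Identify suffix(es): 'er'
Decomposition: counter- (prefix: against) + attack (root) + -er (suffix: one who)
Total morphemes: 3

3 morphemes (counter- (prefix: against) + attack (root) + -er (suffix: one who))


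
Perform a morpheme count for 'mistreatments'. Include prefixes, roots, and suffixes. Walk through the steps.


Decomposition: mis- (prefix) + treat (root) + -ment (suffix) + -s (plural) = 4 morpheme(s)

4 morphemes


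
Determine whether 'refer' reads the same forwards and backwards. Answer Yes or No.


Forward: 'refer'
Reversed: 'refer'
They are identical.

Yes


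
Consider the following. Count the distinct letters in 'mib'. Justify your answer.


Unique letters in 'mib': {b, i, m} = 3 distinct letters.

3


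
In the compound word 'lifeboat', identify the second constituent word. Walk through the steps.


Split 'lifeboat' into 'life' + 'boat'. The second part is 'boat'.

boat


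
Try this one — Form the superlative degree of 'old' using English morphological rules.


Apply superlative formation (add -est): 'old' -> 'oldest'.

oldest


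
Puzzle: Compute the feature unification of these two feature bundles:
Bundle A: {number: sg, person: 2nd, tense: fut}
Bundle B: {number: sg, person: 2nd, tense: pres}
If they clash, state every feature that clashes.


Compare features:
number: A=sg vs B=sg -> unified: sg
person: A=2nd vs B=2nd -> unified: 2nd
tense: A=fut vs B=pres -> CLASH
Clash detected on feature 'tense' (fut vs pres); unification fails.

CLASH on 'tense' (fut vs pres)


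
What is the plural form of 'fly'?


Apply rule: Change -y to -ies (consonant + y). 'fly' becomes 'flies'.

flies


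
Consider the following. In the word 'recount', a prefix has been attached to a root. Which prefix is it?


The word 'recount' = 're' (prefix) + 'count' (root). The prefix is 're'.

re


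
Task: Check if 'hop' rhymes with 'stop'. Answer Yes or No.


Rime (stressed vowel + following sounds) of 'hop': -op = /ɒp/
Rime of 'stop': -op = /ɒp/
/ɒp/ and /ɒp/ are the same ending sound, so the words rhyme.

Yes


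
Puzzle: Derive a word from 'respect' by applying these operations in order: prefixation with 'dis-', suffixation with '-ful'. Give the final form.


Step 1: Add prefix 'dis-' to 'respect' = 'disrespect'
Step 2: Add suffix '-ful' to 'disrespect' = 'disrespectful'

disrespectful


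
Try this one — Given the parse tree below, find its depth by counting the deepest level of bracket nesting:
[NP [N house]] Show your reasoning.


Count bracket nesting levels:
'[' at pos 0: depth = 1
'[' at pos 4: depth = 2
Maximum depth reached: 2

2


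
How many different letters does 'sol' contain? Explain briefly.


Unique letters in 'sol': {l, o, s} = 3 distinct letters.

3


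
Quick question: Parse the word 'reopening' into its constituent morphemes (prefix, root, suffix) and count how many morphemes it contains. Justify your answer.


Step 1: Identify prefix: 're' (meaning: again)
Step 2: Identify root: 'open'
Step 3: Identify suffix(es): 'ing'
Decomposition: re- (prefix: again) + open (root) + -ing (suffix: ongoing action)
Total morphemes: 3

3 morphemes (re- (prefix: again) + open (root) + -ing (suffix: ongoing action))


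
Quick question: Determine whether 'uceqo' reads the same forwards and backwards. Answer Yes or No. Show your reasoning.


Forward: 'uceqo'
Reversed: 'oqecu'
They differ.

No


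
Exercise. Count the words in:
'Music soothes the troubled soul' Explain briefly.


Split into words: Music | soothes | the | troubled | soul = 5 words.

5


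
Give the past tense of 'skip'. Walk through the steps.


Apply rule: Double final consonant and add -ed. 'skip' becomes 'skipped'.

skipped


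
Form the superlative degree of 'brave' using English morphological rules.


Apply superlative formation (ends in e: add -st): 'brave' -> 'bravest'.

bravest


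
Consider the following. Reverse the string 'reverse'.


Reverse 'reverse' character by character: 'esrever'.

esrever


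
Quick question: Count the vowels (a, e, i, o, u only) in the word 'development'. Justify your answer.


Vowels in 'development': e, e, o, e = 4 vowels.

4


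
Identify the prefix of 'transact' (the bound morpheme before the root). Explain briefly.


The word 'transact' = 'trans' (prefix) + 'act' (root). The prefix is 'trans'.

trans


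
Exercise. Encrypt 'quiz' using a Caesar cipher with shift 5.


Shift each letter by 5: q -> v, u -> z, i -> n, z -> e. Result: 'vzne'.

vzne


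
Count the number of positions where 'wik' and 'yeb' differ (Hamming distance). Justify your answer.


Alignment:
Position 1: 'w' vs 'y' = DIFFER
Position 2: 'i' vs 'e' = DIFFER
Position 3: 'k' vs 'b' = DIFFER
Total differences: 3

3


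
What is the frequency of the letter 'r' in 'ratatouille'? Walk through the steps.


Letter 'r' in 'ratatouille': found at position(s) 1 = 1 occurrence(s).

1


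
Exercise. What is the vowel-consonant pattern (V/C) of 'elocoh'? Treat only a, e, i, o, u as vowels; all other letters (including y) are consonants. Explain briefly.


Letter mapping: e = V, l = C, o = V, c = C, o = V, h = C.

VCVCVC


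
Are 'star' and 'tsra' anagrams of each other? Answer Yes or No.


Sorted letters of 'star': 'arst'
Sorted letters of 'tsra': 'arst'
They match.

Yes


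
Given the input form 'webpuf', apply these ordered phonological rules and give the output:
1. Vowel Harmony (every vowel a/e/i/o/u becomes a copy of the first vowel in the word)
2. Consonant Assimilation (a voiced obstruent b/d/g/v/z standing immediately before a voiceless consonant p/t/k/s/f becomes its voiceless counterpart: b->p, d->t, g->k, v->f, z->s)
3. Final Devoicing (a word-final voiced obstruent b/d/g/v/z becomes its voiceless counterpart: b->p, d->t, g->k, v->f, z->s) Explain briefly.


Starting form: 'webpuf'
Rule 1: Vowel Harmony: all vowels become 'e' (matching first vowel). 'webpuf' -> 'webpef'
Rule 2: Consonant Assimilation: voiced obstruent before voiceless consonant becomes voiceless ('bp' -> 'pp'). 'webpef' -> 'weppef'
Rule 3: Final Devoicing: final consonant 'f' is not one of the voiced obstruents b/d/g/v/z. No change.
Final form: 'weppef'

weppef


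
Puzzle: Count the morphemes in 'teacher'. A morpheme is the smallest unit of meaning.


Decomposition: teach (root) + -er (suffix) = 2 morpheme(s)

2 morphemes


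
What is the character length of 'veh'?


Spell out 'veh' and number each letter: v(1), e(2), h(3). Total: 3 letters.

3


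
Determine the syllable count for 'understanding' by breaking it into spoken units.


Break 'understanding' into syllables: un-der-stand-ing -> un | der | stand | ing = 4 syllables

4 syllables


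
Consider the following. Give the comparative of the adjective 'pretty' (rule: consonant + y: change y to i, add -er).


Apply comparative formation (consonant + y: change y to i, add -er): 'pretty' -> 'prettier'.

prettier


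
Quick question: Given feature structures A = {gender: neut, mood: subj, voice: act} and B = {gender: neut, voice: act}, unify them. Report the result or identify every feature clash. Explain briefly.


Compare features:
gender: A=neut vs B=neut -> unified: neut
mood: A=subj vs B=_ -> unified: subj
voice: A=act vs B=act -> unified: act
No clashes found.

Unified: {gender: neut, mood: subj, voice: act}


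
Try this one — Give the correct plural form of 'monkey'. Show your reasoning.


Apply rule: Add -s. 'monkey' becomes 'monkeys'.

monkeys


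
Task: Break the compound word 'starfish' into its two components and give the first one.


Split 'starfish' into 'star' + 'fish'. The first part is 'star'.

star


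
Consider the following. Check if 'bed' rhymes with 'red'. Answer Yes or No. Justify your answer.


Rime (stressed vowel + following sounds) of 'bed': -ed = /ɛd/
Rime of 'red': -ed = /ɛd/
/ɛd/ and /ɛd/ are the same ending sound, so the words rhyme.

Yes


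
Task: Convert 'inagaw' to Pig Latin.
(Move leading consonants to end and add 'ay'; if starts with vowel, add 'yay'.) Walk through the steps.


'inagaw' starts with a vowel, so add 'yay': 'inagawyay'.

inagawyay


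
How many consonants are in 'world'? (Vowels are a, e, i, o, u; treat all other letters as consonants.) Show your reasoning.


Consonants in 'world': w, r, l, d = 4 consonants.

4


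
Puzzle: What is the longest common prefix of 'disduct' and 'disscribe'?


Compare from the start: 3 characters match: 'dis'. Mismatch at position 4: 'd' vs 's'.

dis


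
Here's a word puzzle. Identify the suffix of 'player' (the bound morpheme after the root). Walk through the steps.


The word 'player' = 'play' (root) + '-er' (suffix). The suffix is '-er'.

er


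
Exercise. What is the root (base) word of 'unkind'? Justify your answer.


Remove prefix 'un' from 'unkind' to get root 'kind'.

kind


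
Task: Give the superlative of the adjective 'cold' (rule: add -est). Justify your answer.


Apply superlative formation (add -est): 'cold' -> 'coldest'.

coldest


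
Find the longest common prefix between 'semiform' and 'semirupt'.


Compare from the start: 4 characters match: 'semi'. Mismatch at position 5: 'f' vs 'r'.

semi


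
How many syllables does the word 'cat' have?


Break 'cat' into syllables: cat -> cat = 1 syllable

1 syllable


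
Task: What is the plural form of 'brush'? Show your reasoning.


Apply rule: Add -es (sibilant/fricative ending). 'brush' becomes 'brushes'.

brushes


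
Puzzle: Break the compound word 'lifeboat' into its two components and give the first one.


Split 'lifeboat' into 'life' + 'boat'. The first part is 'life'.

life


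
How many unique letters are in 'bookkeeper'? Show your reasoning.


Unique letters in 'bookkeeper': {b, e, k, o, p, r} = 6 distinct letters.

6


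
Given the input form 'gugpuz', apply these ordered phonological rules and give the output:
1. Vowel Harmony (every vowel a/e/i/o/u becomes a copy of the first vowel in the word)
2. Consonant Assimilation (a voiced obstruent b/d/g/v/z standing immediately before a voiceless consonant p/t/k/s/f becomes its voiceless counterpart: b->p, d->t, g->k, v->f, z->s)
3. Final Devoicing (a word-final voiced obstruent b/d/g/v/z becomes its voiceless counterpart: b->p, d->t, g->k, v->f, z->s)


Starting form: 'gugpuz'
Rule 1: Vowel Harmony: all vowels already match. No change.
Rule 2: Consonant Assimilation: voiced obstruent before voiceless consonant becomes voiceless ('gp' -> 'kp'). 'gugpuz' -> 'gukpuz'
Rule 3: Final Devoicing: word-final voiced obstruent 'z' becomes voiceless 's'. 'gukpuz' -> 'gukpus'
Final form: 'gukpus'

gukpus


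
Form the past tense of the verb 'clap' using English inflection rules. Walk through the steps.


Apply rule: Double final consonant and add -ed. 'clap' becomes 'clapped'.

clapped


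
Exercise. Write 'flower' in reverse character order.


Reverse 'flower' character by character: 'rewolf'.

rewolf


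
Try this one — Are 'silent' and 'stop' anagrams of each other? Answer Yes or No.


Sorted letters of 'silent': 'eilnst'
Sorted letters of 'stop': 'opst'
They do not match.

No


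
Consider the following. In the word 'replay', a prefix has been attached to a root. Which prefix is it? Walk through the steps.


The word 'replay' = 're' (prefix) + 'play' (root). The prefix is 're'.

re


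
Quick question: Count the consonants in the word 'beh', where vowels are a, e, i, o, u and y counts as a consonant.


Consonants in 'beh': b, h = 2 consonants.

2


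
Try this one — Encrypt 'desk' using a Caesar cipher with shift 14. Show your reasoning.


Shift each letter by 14: d -> r, e -> s, s -> g, k -> y. Result: 'rsgy'.

rsgy


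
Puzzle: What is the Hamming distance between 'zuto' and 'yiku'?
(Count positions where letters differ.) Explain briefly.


Alignment:
Position 1: 'z' vs 'y' = DIFFER
Position 2: 'u' vs 'i' = DIFFER
Position 3: 't' vs 'k' = DIFFER
Position 4: 'o' vs 'u' = DIFFER
Total differences: 4

4


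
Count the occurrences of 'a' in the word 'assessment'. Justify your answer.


Letter 'a' in 'assessment': found at position(s) 1 = 1 occurrence(s).

1


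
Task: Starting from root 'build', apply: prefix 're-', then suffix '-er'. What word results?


Step 1: Add prefix 're-' to 'build' = 'rebuild'
Step 2: Add suffix '-er' to 'rebuild' = 'rebuilder'

rebuilder


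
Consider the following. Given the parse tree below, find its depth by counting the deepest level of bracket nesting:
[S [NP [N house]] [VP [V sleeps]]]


Count bracket nesting levels:
'[' at pos 0: depth = 1
'[' at pos 3: depth = 2
'[' at pos 7: depth = 3
'[' at pos 18: depth = 2
'[' at pos 22: depth = 3
Maximum depth reached: 3

3


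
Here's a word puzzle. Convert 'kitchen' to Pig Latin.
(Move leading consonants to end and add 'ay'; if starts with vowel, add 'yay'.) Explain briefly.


'kitchen': move consonant cluster 'k' to end and add 'ay': 'itchenkay'.

itchenkay


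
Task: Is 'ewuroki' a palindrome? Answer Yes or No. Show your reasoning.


Forward: 'ewuroki'
Reversed: 'ikoruwe'
They differ.

No


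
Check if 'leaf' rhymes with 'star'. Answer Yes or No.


Rime (stressed vowel + following sounds) of 'leaf': -eaf = /iːf/
Rime of 'star': -ar = /ɑːr/
/iːf/ and /ɑːr/ are different ending sounds, so the words do not rhyme.

No


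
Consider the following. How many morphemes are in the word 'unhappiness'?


Decomposition: un- (prefix) + happy (root) + -ness (suffix) = 3 morpheme(s)

3 morphemes


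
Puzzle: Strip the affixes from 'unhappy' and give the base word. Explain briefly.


Remove prefix 'un' from 'unhappy' to get root 'happy'.

happy


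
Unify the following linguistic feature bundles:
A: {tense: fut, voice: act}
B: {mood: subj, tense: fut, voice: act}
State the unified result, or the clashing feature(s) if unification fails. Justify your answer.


Compare features:
mood: A=_ vs B=subj -> unified: subj
tense: A=fut vs B=fut -> unified: fut
voice: A=act vs B=act -> unified: act
No clashes found.

Unified: {mood: subj, tense: fut, voice: act}


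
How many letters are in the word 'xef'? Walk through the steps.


Spell out 'xef' and number each letter: x(1), e(2), f(3). Total: 3 letters.

3


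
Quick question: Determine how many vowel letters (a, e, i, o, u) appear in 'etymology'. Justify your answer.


Vowels in 'etymology': e, o, o = 3 vowels.

3


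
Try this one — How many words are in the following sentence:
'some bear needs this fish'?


Split into words: some | bear | needs | this | fish = 5 words.

5


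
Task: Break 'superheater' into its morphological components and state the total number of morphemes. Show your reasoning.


Step 1: Identify prefix: 'super' (meaning: above)
Step 2: Identify root: 'heat'
Step 3: Identify suffix(es): 'er'
Decomposition: super- (prefix: above) + heat (root) + -er (suffix: one who)
Total morphemes: 3

3 morphemes (super- (prefix: above) + heat (root) + -er (suffix: one who))


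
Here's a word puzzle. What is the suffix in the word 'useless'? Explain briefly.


The word 'useless' = 'use' (root) + '-less' (suffix). The suffix is '-less'.

less


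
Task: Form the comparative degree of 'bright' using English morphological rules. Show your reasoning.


Apply comparative formation (add -er): 'bright' -> 'brighter'.

brighter


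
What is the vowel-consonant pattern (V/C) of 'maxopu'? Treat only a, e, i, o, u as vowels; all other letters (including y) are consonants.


Letter mapping: m = C, a = V, x = C, o = V, p = C, u = V.

CVCVCV


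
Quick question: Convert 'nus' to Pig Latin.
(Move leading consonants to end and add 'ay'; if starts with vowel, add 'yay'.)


'nus': move consonant cluster 'n' to end and add 'ay': 'usnay'.

usnay


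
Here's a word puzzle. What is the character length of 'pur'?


Spell out 'pur' and number each letter: p(1), u(2), r(3). Total: 3 letters.

3


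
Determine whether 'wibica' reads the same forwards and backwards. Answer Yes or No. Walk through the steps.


Forward: 'wibica'
Reversed: 'acibiw'
They differ.

No


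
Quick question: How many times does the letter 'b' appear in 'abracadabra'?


Letter 'b' in 'abracadabra': found at position(s) 2, 9 = 2 occurrence(s).

2


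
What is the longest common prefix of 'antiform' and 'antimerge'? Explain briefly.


Compare from the start: 4 characters match: 'anti'. Mismatch at position 5: 'f' vs 'm'.

anti


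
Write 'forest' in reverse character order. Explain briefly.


Reverse 'forest' character by character: 'tserof'.

tserof


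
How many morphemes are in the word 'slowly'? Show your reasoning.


Decomposition: slow (root) + -ly (suffix) = 2 morpheme(s)

2 morphemes


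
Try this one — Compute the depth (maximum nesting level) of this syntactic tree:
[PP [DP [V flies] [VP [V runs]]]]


Count bracket nesting levels:
'[' at pos 0: depth = 1
'[' at pos 4: depth = 2
'[' at pos 8: depth = 3
'[' at pos 18: depth = 3
'[' at pos 22: depth = 4
Maximum depth reached: 4

4


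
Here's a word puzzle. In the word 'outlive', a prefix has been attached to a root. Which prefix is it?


The word 'outlive' = 'out' (prefix) + 'live' (root). The prefix is 'out'.

out


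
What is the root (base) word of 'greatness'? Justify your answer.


Remove suffix '-ness' from 'greatness' to get root 'great'.

great


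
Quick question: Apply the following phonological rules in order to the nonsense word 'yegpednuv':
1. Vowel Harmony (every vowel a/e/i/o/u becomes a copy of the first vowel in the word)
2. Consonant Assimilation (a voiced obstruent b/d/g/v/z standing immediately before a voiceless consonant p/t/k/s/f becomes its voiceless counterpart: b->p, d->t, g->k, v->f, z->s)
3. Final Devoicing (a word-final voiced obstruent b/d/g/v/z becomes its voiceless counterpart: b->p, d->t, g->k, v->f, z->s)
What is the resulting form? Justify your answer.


Starting form: 'yegpednuv'
Rule 1: Vowel Harmony: all vowels become 'e' (matching first vowel). 'yegpednuv' -> 'yegpednev'
Rule 2: Consonant Assimilation: voiced obstruent before voiceless consonant becomes voiceless ('gp' -> 'kp'). 'yegpednev' -> 'yekpednev'
Rule 3: Final Devoicing: word-final voiced obstruent 'v' becomes voiceless 'f'. 'yekpednev' -> 'yekpednef'
Final form: 'yekpednef'

yekpednef


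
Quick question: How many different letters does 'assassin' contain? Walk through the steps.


Unique letters in 'assassin': {a, i, n, s} = 4 distinct letters.

4


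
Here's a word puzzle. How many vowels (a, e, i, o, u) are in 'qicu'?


Vowels in 'qicu': i, u = 2 vowels.

2


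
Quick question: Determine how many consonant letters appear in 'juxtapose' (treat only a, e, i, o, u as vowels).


Consonants in 'juxtapose': j, x, t, p, s = 5 consonants.

5


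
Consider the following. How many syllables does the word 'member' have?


Break 'member' into syllables: mem-ber -> mem | ber = 2 syllables

2 syllables


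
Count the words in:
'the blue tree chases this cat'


Split into words: the | blue | tree | chases | this | cat = 6 words.

6


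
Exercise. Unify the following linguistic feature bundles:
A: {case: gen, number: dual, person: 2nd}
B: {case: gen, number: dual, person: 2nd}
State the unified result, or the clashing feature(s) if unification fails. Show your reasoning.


Compare features:
case: A=gen vs B=gen -> unified: gen
number: A=dual vs B=dual -> unified: dual
person: A=2nd vs B=2nd -> unified: 2nd
No clashes found.

Unified: {case: gen, number: dual, person: 2nd}


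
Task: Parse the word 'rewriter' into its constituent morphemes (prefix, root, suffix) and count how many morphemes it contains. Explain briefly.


Step 1: Identify prefix: 're' (meaning: again)
Step 2: Identify root: 'write'
Step 3: Identify suffix(es): 'er'
Decomposition: re- (prefix: again) + write (root) + -er (suffix: one who)
Total morphemes: 3

3 morphemes (re- (prefix: again) + write (root) + -er (suffix: one who))


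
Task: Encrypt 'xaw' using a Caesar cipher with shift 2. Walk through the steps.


Shift each letter by 2: x -> z, a -> c, w -> y. Result: 'zcy'.

zcy


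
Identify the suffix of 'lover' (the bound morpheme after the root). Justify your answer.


The word 'lover' = 'love' (root) + '-er' (suffix). The suffix is '-er'.

er


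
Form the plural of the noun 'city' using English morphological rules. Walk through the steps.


Apply rule: Change -y to -ies (consonant + y). 'city' becomes 'cities'.

cities


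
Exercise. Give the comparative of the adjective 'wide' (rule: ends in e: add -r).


Apply comparative formation (ends in e: add -r): 'wide' -> 'wider'.

wider


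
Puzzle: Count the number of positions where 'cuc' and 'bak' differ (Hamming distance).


Alignment:
Position 1: 'c' vs 'b' = DIFFER
Position 2: 'u' vs 'a' = DIFFER
Position 3: 'c' vs 'k' = DIFFER
Total differences: 3

3


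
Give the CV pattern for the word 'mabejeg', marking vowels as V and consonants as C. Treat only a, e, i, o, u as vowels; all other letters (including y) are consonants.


Letter mapping: m = C, a = V, b = C, e = V, j = C, e = V, g = C.

CVCVCVC


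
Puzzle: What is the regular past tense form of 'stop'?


Apply rule: Double final consonant and add -ed. 'stop' becomes 'stopped'.

stopped


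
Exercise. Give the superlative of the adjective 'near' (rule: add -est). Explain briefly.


Apply superlative formation (add -est): 'near' -> 'nearest'.

nearest


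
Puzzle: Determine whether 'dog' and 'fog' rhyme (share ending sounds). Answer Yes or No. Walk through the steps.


Rime (stressed vowel + following sounds) of 'dog': -og = /ɒg/
Rime of 'fog': -og = /ɒg/
/ɒg/ and /ɒg/ are the same ending sound, so the words rhyme.

Yes


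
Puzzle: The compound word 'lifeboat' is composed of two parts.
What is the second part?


Split 'lifeboat' into 'life' + 'boat'. The second part is 'boat'.

boat


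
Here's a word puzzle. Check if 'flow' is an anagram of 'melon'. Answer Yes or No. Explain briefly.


Sorted letters of 'flow': 'flow'
Sorted letters of 'melon': 'elmno'
They do not match.

No


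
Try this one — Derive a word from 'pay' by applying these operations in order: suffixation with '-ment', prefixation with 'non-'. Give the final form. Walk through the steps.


Step 1: Add suffix '-ment' to 'pay' = 'payment'
Step 2: Add prefix 'non-' to 'payment' = 'nonpayment'

nonpayment


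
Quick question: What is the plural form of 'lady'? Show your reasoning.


Apply rule: Change -y to -ies (consonant + y). 'lady' becomes 'ladies'.

ladies


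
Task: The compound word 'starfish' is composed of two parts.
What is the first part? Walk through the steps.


Split 'starfish' into 'star' + 'fish'. The first part is 'star'.

star


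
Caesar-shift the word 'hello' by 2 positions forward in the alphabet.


Shift each letter by 2: h -> j, e -> g, l -> n, l -> n, o -> q. Result: 'jgnnq'.

jgnnq


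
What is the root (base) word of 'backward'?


Remove suffix '-ward' from 'backward' to get root 'back'.

back


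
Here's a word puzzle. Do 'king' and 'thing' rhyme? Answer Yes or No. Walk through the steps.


Rime (stressed vowel + following sounds) of 'king': -ing = /ɪŋ/
Rime of 'thing': -ing = /ɪŋ/
/ɪŋ/ and /ɪŋ/ are the same ending sound, so the words rhyme.

Yes


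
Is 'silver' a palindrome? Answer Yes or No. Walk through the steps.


Forward: 'silver'
Reversed: 'revlis'
They differ.

No


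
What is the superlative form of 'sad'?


Apply superlative formation (double final consonant, add -est): 'sad' -> 'saddest'.

saddest


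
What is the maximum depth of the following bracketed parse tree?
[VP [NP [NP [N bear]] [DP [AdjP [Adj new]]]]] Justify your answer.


Count bracket nesting levels:
'[' at pos 0: depth = 1
'[' at pos 4: depth = 2
'[' at pos 8: depth = 3
'[' at pos 12: depth = 4
'[' at pos 22: depth = 3
'[' at pos 26: depth = 4
'[' at pos 32: depth = 5
Maximum depth reached: 5

5


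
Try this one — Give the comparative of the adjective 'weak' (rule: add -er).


Apply comparative formation (add -er): 'weak' -> 'weaker'.

weaker


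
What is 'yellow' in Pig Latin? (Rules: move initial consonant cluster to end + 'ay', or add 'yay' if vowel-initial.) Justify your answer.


'yellow': move consonant cluster 'y' to end and add 'ay': 'ellowyay'.

ellowyay


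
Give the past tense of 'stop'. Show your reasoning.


Apply rule: Double final consonant and add -ed. 'stop' becomes 'stopped'.

stopped


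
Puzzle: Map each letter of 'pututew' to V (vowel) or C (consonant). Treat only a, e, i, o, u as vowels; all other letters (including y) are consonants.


Letter mapping: p = C, u = V, t = C, u = V, t = C, e = V, w = C.

CVCVCVC


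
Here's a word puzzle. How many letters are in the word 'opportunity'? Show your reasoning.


Spell out 'opportunity' and number each letter: o(1), p(2), p(3), o(4), r(5), t(6), u(7), n(8), i(9), t(10), y(11). Total: 11 letters.

11


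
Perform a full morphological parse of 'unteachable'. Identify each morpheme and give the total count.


Step 1: Identify prefix: 'un' (meaning: not/reverse)
Step 2: Identify root: 'teach'
Step 3: Identify suffix(es): 'able'
Decomposition: un- (prefix: not/reverse) + teach (root) + -able (suffix: capable of)
Total morphemes: 3

3 morphemes (un- (prefix: not/reverse) + teach (root) + -able (suffix: capable of))


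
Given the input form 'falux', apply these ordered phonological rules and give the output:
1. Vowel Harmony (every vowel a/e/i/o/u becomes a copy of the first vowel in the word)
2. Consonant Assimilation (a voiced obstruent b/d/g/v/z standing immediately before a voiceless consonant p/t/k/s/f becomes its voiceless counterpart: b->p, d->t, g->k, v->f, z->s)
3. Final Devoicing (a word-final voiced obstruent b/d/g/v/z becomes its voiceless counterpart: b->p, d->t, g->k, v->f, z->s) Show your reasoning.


Starting form: 'falux'
Rule 1: Vowel Harmony: all vowels become 'a' (matching first vowel). 'falux' -> 'falax'
Rule 2: Consonant Assimilation: no voiced obstruent (b/d/g/v/z) stands immediately before a voiceless consonant (p/t/k/s/f). No change.
Rule 3: Final Devoicing: final consonant 'x' is not one of the voiced obstruents b/d/g/v/z. No change.
Final form: 'falax'

falax


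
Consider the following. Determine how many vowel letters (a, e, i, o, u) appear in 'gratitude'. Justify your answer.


Vowels in 'gratitude': a, i, u, e = 4 vowels.

4


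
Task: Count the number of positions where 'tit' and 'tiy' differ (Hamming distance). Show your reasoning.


Alignment:
Position 1: 't' vs 't' = match
Position 2: 'i' vs 'i' = match
Position 3: 't' vs 'y' = DIFFER
Total differences: 1

1


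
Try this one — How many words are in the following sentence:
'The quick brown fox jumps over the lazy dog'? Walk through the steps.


Split into words: The | quick | brown | fox | jumps | over | the | lazy | dog = 9 words.

9


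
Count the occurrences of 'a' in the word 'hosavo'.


Letter 'a' in 'hosavo': found at position(s) 4 = 1 occurrence(s).

1


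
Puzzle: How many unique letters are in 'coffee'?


Unique letters in 'coffee': {c, e, f, o} = 4 distinct letters.

4


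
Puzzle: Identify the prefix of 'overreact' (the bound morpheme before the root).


The word 'overreact' = 'over' (prefix) + 'react' (root). The prefix is 'over'.

over


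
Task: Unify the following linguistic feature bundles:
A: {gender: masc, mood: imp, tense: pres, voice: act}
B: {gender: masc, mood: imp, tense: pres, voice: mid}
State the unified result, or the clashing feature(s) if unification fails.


Compare features:
gender: A=masc vs B=masc -> unified: masc
mood: A=imp vs B=imp -> unified: imp
tense: A=pres vs B=pres -> unified: pres
voice: A=act vs B=mid -> CLASH
Clash detected on feature 'voice' (act vs mid); unification fails.

CLASH on 'voice' (act vs mid)


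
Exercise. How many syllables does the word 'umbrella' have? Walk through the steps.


Break 'umbrella' into syllables: um-brel-la -> um | brel | la = 3 syllables

3 syllables


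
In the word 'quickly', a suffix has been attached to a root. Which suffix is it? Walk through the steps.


The word 'quickly' = 'quick' (root) + '-ly' (suffix). The suffix is '-ly'.

ly


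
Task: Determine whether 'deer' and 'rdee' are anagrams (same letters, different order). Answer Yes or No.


Sorted letters of 'deer': 'deer'
Sorted letters of 'rdee': 'deer'
They match.

Yes


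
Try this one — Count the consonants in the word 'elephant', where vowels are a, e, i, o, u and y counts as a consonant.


Consonants in 'elephant': l, p, h, n, t = 5 consonants.

5


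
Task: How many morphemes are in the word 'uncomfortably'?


Decomposition: un- (prefix) + comfort (root) + -able (suffix) + -ly (suffix) = 4 morpheme(s)

4 morphemes


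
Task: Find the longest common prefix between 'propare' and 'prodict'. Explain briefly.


Compare from the start: 3 characters match: 'pro'. Mismatch at position 4: 'p' vs 'd'.

pro


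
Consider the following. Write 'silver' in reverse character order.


Reverse 'silver' character by character: 'revlis'.

revlis


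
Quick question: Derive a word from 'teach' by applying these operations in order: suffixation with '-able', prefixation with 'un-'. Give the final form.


Step 1: Add suffix '-able' to 'teach' = 'teachable'
Step 2: Add prefix 'un-' to 'teachable' = 'unteachable'

unteachable


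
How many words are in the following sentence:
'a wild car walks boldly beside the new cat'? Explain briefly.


Split into words: a | wild | car | walks | boldly | beside | the | new | cat = 9 words.

9


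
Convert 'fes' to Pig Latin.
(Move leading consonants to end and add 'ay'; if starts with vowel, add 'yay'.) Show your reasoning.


'fes': move consonant cluster 'f' to end and add 'ay': 'esfay'.

esfay


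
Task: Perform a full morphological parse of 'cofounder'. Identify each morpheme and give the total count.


Step 1: Identify prefix: 'co' (meaning: together)
Step 2: Identify root: 'found'
Step 3: Identify suffix(es): 'er'
Decomposition: co- (prefix: together) + found (root) + -er (suffix: one who)
Total morphemes: 3

3 morphemes (co- (prefix: together) + found (root) + -er (suffix: one who))


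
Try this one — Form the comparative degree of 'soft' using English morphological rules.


Apply comparative formation (add -er): 'soft' -> 'softer'.

softer


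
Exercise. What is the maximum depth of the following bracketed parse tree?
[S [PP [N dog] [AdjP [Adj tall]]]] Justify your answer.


Count bracket nesting levels:
'[' at pos 0: depth = 1
'[' at pos 3: depth = 2
'[' at pos 7: depth = 3
'[' at pos 15: depth = 3
'[' at pos 21: depth = 4
Maximum depth reached: 4

4


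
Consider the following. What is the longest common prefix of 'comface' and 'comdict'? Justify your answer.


Compare from the start: 3 characters match: 'com'. Mismatch at position 4: 'f' vs 'd'.

com


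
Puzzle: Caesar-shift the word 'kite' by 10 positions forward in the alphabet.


Shift each letter by 10: k -> u, i -> s, t -> d, e -> o. Result: 'usdo'.

usdo


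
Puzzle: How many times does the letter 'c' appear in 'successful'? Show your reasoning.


Letter 'c' in 'successful': found at position(s) 3, 4 = 2 occurrence(s).

2


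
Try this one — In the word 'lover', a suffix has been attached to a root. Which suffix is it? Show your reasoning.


The word 'lover' = 'love' (root) + '-er' (suffix). The suffix is '-er'.

er


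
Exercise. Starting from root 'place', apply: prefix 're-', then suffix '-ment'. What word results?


Step 1: Add prefix 're-' to 'place' = 'replace'
Step 2: Add suffix '-ment' to 'replace' = 'replacement'

replacement


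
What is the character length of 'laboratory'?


Spell out 'laboratory' and number each letter: l(1), a(2), b(3), o(4), r(5), a(6), t(7), o(8), r(9), y(10). Total: 10 letters.

10


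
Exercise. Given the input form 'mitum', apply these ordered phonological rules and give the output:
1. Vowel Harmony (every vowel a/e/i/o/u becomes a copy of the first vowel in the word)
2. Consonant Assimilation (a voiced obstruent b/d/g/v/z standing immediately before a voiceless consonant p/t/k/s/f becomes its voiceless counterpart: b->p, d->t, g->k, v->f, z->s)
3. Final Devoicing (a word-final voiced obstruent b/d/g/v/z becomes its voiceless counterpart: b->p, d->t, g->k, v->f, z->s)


Starting form: 'mitum'
Rule 1: Vowel Harmony: all vowels become 'i' (matching first vowel). 'mitum' -> 'mitim'
Rule 2: Consonant Assimilation: no voiced obstruent (b/d/g/v/z) stands immediately before a voiceless consonant (p/t/k/s/f). No change.
Rule 3: Final Devoicing: final consonant 'm' is not one of the voiced obstruents b/d/g/v/z. No change.
Final form: 'mitim'

mitim


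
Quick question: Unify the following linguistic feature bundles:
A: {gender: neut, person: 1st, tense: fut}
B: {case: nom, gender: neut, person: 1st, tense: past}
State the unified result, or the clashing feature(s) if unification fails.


Compare features:
case: A=_ vs B=nom -> unified: nom
gender: A=neut vs B=neut -> unified: neut
person: A=1st vs B=1st -> unified: 1st
tense: A=fut vs B=past -> CLASH
Clash detected on feature 'tense' (fut vs past); unification fails.

CLASH on 'tense' (fut vs past)


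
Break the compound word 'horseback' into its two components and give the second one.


Split 'horseback' into 'horse' + 'back'. The second part is 'back'.

back


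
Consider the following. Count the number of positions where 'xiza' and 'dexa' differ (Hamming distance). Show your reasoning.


Alignment:
Position 1: 'x' vs 'd' = DIFFER
Position 2: 'i' vs 'e' = DIFFER
Position 3: 'z' vs 'x' = DIFFER
Position 4: 'a' vs 'a' = match
Total differences: 3

3


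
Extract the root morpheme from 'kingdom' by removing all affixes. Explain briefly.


Remove suffix '-dom' from 'kingdom' to get root 'king'.

king


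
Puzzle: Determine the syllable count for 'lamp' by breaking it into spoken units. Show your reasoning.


Break 'lamp' into syllables: lamp -> lamp = 1 syllable

1 syllable


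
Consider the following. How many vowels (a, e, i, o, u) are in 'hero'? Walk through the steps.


Vowels in 'hero': e, o = 2 vowels.

2


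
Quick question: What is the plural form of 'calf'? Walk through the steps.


Apply rule: Change -f to -ves. 'calf' becomes 'calves'.

calves


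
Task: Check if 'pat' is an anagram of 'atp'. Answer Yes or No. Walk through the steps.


Sorted letters of 'pat': 'apt'
Sorted letters of 'atp': 'apt'
They match.

Yes


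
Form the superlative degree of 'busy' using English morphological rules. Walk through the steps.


Apply superlative formation (consonant + y: change y to i, add -est): 'busy' -> 'busiest'.

busiest


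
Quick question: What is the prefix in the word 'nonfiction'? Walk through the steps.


The word 'nonfiction' = 'non' (prefix) + 'fiction' (root). The prefix is 'non'.

non


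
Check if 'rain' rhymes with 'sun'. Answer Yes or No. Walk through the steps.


Rime (stressed vowel + following sounds) of 'rain': -ain = /eɪn/
Rime of 'sun': -un = /ʌn/
/eɪn/ and /ʌn/ are different ending sounds, so the words do not rhyme.

No


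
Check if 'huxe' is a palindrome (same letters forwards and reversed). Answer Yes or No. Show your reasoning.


Forward: 'huxe'
Reversed: 'exuh'
They differ.

No


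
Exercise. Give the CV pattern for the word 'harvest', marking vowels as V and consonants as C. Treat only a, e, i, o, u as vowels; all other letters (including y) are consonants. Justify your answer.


Letter mapping: h = C, a = V, r = C, v = C, e = V, s = C, t = C.

CVCCVCC


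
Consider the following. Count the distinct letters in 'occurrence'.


Unique letters in 'occurrence': {c, e, n, o, r, u} = 6 distinct letters.

6


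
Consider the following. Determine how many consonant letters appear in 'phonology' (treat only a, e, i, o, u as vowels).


Consonants in 'phonology': p, h, n, l, g, y = 6 consonants.

6


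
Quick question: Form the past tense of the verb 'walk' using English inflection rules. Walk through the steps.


Apply rule: Add -ed. 'walk' becomes 'walked'.

walked


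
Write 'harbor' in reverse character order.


Reverse 'harbor' character by character: 'robrah'.

robrah


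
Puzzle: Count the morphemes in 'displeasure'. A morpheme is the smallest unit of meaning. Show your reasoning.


Decomposition: dis- (prefix) + please (root) + -ure (suffix) = 3 morpheme(s)

3 morphemes


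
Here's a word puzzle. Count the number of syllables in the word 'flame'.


Break 'flame' into syllables: flame -> flame = 1 syllable

1 syllable


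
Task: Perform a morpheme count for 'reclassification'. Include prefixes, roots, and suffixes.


Decomposition: re- (prefix) + class (root) + -ify (suffix) + -ation (suffix) = 4 morpheme(s)

4 morphemes


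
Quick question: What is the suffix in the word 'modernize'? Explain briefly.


The word 'modernize' = 'modern' (root) + '-ize' (suffix). The suffix is '-ize'.

ize


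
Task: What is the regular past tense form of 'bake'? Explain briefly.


Apply rule: Add -d (word ends in -e). 'bake' becomes 'baked'.

baked


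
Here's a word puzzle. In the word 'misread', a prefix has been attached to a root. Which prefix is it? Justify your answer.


The word 'misread' = 'mis' (prefix) + 'read' (root). The prefix is 'mis'.

mis


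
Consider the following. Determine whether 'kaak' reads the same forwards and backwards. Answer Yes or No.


Forward: 'kaak'
Reversed: 'kaak'
They are identical.

Yes


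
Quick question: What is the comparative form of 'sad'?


Apply comparative formation (double final consonant, add -er): 'sad' -> 'sadder'.

sadder


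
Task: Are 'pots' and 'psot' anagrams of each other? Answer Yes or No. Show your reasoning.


Sorted letters of 'pots': 'opst'
Sorted letters of 'psot': 'opst'
They match.

Yes


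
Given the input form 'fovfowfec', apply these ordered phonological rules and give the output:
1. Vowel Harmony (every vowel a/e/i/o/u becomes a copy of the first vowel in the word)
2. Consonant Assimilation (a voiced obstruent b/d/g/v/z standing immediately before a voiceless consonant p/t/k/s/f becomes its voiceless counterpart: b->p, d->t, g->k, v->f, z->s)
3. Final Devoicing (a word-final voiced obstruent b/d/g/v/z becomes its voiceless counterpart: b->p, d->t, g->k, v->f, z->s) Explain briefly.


Starting form: 'fovfowfec'
Rule 1: Vowel Harmony: all vowels become 'o' (matching first vowel). 'fovfowfec' -> 'fovfowfoc'
Rule 2: Consonant Assimilation: voiced obstruent before voiceless consonant becomes voiceless ('vf' -> 'ff'). 'fovfowfoc' -> 'foffowfoc'
Rule 3: Final Devoicing: final consonant 'c' is not one of the voiced obstruents b/d/g/v/z. No change.
Final form: 'foffowfoc'

foffowfoc
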